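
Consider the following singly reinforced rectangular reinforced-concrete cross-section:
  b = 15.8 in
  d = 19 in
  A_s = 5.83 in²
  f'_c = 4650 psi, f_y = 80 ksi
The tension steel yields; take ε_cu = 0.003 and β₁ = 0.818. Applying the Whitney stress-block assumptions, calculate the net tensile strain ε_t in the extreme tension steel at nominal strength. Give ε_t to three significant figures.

ε_t ≈ 0.00324

a = A_s f_y/(0.85 f'_c b) = 7.468 in.
β₁ = 0.818, so c = a/β₁ = 7.468/0.818 = 9.130 in.
From the linear strain diagram with ε_cu = 0.003: ε_t = 0.003 (d − c)/c = 0.003 × (19 − 9.130)/9.130 = 0.00324.
ε_t < 0.004 — the section is over-reinforced for flexure under ACI limits.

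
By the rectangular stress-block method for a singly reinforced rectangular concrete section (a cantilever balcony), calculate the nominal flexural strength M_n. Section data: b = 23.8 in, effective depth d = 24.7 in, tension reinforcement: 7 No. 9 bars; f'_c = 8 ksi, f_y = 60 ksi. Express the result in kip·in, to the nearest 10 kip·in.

M_n ≈ 9830 kip·in

A_s = 7 × 1 = 7 in².
T = A_s f_y = 7 × 60 = 420 kips.
a = T/(0.85 f'_c b) = 420/(0.85 × 8 × 23.8) = 2.595 in.
M_n = T(d − a/2) = 420 × (24.7 − 1.2975) = 9829.1 kip·in.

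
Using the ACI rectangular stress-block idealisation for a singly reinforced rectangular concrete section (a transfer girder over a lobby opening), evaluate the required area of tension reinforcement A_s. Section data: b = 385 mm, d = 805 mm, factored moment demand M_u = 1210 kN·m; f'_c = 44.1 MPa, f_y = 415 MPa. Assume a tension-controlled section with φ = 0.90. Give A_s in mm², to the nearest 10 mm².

M_n = M_u/φ = 1210/0.90 = 1344.44 kN·m.
With M_n = 0.85 f'_c a b (d − a/2), solve the quadratic for a:
a = d − √(d² − 2M_n/(0.85 f'_c b)) = 805 − √(805² − 2 × 1344.44×10⁶/(0.85 × 44.1 × 385)) = 125.51 mm.
A_s = 0.85 f'_c a b / f_y = 0.85 × 44.1 × 125.51 × 385 / 415 = 4364.6 mm².

A_s ≈ 4360 mm²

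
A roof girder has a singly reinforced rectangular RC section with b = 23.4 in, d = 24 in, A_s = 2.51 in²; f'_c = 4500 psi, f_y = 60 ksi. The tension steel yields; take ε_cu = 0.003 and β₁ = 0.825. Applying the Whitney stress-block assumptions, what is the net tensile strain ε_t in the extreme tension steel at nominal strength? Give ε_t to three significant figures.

ε_t ≈ 0.0323

a = A_s f_y/(0.85 f'_c b) = 1.683 in.
β₁ = 0.825, so c = a/β₁ = 1.683/0.825 = 2.040 in.
From the linear strain diagram with ε_cu = 0.003: ε_t = 0.003 (d − c)/c = 0.003 × (24 − 2.040)/2.040 = 0.0323.
Since ε_t ≥ 0.005, the section is tension-controlled.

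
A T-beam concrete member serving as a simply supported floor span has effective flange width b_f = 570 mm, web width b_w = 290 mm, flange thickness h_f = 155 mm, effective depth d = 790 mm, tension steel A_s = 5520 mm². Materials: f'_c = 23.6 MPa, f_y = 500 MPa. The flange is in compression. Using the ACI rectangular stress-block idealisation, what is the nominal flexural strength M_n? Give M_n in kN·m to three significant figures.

Tension: T = A_s f_y = 5520 × 500 = 2760000 N.
Try a within the flange: a = T/(0.85 f'_c b_f) = 2760000/(0.85 × 23.6 × 570) = 241.38 mm.
a = 241.38 > h_f = 155 mm: the block extends into the web. Split into flange-overhang and web parts.
C_f = 0.85 f'_c (b_f − b_w) h_f = 0.85 × 23.6 × (570 − 290) × 155 = 870604 N.
Remaining web compression depth: a_w = (T − C_f)/(0.85 f'_c b_w) = (2760000 − 870604)/(0.85 × 23.6 × 290) = 324.78 mm.
M_n = C_f(d − h_f/2) + (T − C_f)(d − a_w/2) = 870604 × (790 − 77.5) + 1889396 × (790 − 162.39) = 620.31 + 1185.80 = 1806.11 × 10⁶ N·mm.
M_n = 1806.11 kN·m.

M_n ≈ 1810 kN·m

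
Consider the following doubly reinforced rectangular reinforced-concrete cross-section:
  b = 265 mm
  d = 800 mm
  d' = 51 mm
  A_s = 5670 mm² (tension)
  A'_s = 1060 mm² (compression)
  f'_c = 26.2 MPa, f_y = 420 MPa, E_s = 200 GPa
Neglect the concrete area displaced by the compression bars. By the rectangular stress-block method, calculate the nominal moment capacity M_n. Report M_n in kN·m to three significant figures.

Assume both tension and compression steel yield.
Net tension couple steel: A_s − A'_s = 4610 mm².
a = (A_s − A'_s) f_y / (0.85 f'_c b) = 1936200/(0.85 × 26.2 × 265) = 328.08 mm.
c = a/β₁ = 328.08/0.85 = 385.98 mm; ε'_s = 0.003(c − d')/c = 0.0026 ≥ f_y/E_s = 0.0021, so compression steel does yield.
M_n = (A_s − A'_s) f_y (d − a/2) + A'_s f_y (d − d') = [1936200 × (800 − 164.04) + 445200 × (800 − 51)] × 10⁻⁶ = 1231.35 + 333.45 = 1564.80 kN·m.

M_n ≈ 1560 kN·m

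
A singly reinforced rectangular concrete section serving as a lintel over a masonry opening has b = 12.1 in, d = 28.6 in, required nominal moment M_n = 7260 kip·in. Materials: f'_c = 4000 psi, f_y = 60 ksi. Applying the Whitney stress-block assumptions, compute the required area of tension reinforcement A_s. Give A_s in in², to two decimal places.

From M_n = 0.85 f'_c a b (d − a/2):
a = d − √(d² − 2M_n/(0.85 f'_c b)) = 28.6 − √(28.6² − 2 × 7260/(0.85 × 4 × 12.1)) = 7.036 in.
A_s = 0.85 f'_c a b / f_y = 0.85 × 4 × 7.036 × 12.1 / 60 = 4.824 in².

A_s ≈ 4.82 in²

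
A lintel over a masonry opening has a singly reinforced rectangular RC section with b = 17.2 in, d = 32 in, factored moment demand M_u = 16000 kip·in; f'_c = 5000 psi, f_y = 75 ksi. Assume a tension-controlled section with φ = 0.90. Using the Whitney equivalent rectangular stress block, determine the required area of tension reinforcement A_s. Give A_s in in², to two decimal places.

M_n = M_u/φ = 16000/0.90 = 17777.8 kip·in.
From M_n = 0.85 f'_c a b (d − a/2):
a = d − √(d² − 2M_n/(0.85 f'_c b)) = 32 − √(32² − 2 × 17777.8/(0.85 × 5 × 17.2)) = 8.814 in.
A_s = 0.85 f'_c a b / f_y = 0.85 × 5 × 8.814 × 17.2 / 75 = 8.591 in².

A_s ≈ 8.59 in²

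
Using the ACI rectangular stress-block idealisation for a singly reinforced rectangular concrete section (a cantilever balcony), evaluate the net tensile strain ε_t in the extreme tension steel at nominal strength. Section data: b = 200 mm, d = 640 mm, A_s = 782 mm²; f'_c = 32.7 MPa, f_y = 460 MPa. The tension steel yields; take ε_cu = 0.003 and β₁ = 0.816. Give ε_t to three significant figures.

ε_t ≈ 0.0212

a = A_s f_y/(0.85 f'_c b) = 64.71 mm.
β₁ = 0.816, so c = a/β₁ = 64.71/0.816 = 79.30 mm.
From the linear strain diagram with ε_cu = 0.003: ε_t = 0.003 (d − c)/c = 0.003 × (640 − 79.30)/79.30 = 0.0212.
Since ε_t ≥ 0.005, the section is tension-controlled.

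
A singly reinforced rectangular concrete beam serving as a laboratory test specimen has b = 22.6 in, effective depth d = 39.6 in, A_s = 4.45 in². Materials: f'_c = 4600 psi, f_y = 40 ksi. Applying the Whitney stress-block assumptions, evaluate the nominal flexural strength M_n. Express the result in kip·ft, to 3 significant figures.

T = A_s f_y = 4.45 × 40 = 178 kips.
a = T/(0.85 f'_c b) = 178/(0.85 × 4.6 × 22.6) = 2.014 in.
M_n = T(d − a/2) = 178 × (39.6 − 1.007) = 6869.6 kip·in = 6869.6/12 = 572.47 kip·ft.

M_n ≈ 572 kip·ft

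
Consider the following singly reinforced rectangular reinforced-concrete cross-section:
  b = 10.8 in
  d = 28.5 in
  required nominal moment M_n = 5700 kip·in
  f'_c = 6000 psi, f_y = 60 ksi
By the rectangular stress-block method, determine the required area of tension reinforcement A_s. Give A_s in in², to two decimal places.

A_s ≈ 3.58 in²

From M_n = 0.85 f'_c a b (d − a/2):
a = d − √(d² − 2M_n/(0.85 f'_c b)) = 28.5 − √(28.5² − 2 × 5700/(0.85 × 6 × 10.8)) = 3.898 in.
A_s = 0.85 f'_c a b / f_y = 0.85 × 6 × 3.898 × 10.8 / 60 = 3.578 in².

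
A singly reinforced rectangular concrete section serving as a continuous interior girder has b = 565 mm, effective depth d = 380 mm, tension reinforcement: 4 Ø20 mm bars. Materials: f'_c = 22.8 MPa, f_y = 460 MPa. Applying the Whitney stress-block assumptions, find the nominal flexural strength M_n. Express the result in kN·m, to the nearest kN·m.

A_s = 4 × 314 = 1256 mm².
T = A_s f_y = 1256 × 460 = 577760 N = 577.76 kN.
From C = T: a = T/(0.85 f'_c b) = 577760/(0.85 × 22.8 × 565) = 52.76 mm.
M_n = T(d − a/2) = 577.76 kN × (380 − 26.38) mm = 204.31 kN·m.

M_n ≈ 204 kN·m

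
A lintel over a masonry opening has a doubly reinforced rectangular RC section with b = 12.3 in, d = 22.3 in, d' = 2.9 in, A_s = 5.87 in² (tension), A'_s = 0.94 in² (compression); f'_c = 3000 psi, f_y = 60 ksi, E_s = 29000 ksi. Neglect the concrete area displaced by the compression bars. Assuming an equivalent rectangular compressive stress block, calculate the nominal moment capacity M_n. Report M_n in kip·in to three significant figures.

Assume both steels yield.
a = (A_s − A'_s) f_y/(0.85 f'_c b) = (5.87 − 0.94) × 60/(0.85 × 3 × 12.3) = 9.431 in.
c = a/β₁ = 9.431/0.85 = 11.095 in; ε'_s = 0.003(c − d')/c = 0.0022 ≥ ε_y = 0.0021, so the compression steel yields.
M_n = (A_s − A'_s) f_y (d − a/2) + A'_s f_y (d − d') = 295.8 × (22.3 − 4.7155) + 56.4 × (22.3 − 2.9) = 5201.5 + 1094.2 = 6295.7 kip·in.

M_n ≈ 6300 kip·in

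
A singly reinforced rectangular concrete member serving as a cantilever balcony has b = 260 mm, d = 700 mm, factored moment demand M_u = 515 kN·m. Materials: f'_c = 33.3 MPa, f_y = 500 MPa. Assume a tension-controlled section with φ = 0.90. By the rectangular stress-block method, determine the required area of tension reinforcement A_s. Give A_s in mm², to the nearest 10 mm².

A_s ≈ 1790 mm²

M_n = M_u/φ = 515/0.90 = 572.222 kN·m.
With M_n = 0.85 f'_c a b (d − a/2), solve the quadratic for a:
a = d − √(d² − 2M_n/(0.85 f'_c b)) = 700 − √(700² − 2 × 572.222×10⁶/(0.85 × 33.3 × 260)) = 121.65 mm.
A_s = 0.85 f'_c a b / f_y = 0.85 × 33.3 × 121.65 × 260 / 500 = 1790.5 mm².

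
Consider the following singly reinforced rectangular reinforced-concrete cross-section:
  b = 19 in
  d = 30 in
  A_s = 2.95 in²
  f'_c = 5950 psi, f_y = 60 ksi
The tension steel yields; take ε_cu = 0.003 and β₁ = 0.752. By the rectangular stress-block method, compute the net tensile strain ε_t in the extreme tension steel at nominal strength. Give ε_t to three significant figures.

a = A_s f_y/(0.85 f'_c b) = 1.842 in.
β₁ = 0.752, so c = a/β₁ = 1.842/0.752 = 2.449 in.
From the linear strain diagram with ε_cu = 0.003: ε_t = 0.003 (d − c)/c = 0.003 × (30 − 2.449)/2.449 = 0.0337.
Since ε_t ≥ 0.005, the section is tension-controlled.

ε_t ≈ 0.0337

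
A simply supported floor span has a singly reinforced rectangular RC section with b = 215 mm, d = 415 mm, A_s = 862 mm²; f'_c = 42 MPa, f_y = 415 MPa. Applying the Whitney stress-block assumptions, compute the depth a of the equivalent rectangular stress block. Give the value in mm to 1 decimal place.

T = A_s f_y = 862 × 415 = 357730 N = 357.73 kN.
Setting C = 0.85 f'_c a b equal to T: a = 357730/(0.85 × 42 × 215) = 46.6 mm.

a ≈ 46.6 mm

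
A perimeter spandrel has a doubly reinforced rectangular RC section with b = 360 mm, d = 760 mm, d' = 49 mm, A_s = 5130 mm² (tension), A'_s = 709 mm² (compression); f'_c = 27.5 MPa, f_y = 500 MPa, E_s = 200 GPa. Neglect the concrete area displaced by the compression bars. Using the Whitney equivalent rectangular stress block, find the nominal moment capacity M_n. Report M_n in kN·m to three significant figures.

M_n ≈ 1640 kN·m

Assume both tension and compression steel yield.
Net tension couple steel: A_s − A'_s = 4421 mm².
a = (A_s − A'_s) f_y / (0.85 f'_c b) = 2210500/(0.85 × 27.5 × 360) = 262.69 mm.
c = a/β₁ = 262.69/0.85 = 309.05 mm; ε'_s = 0.003(c − d')/c = 0.0025 ≥ f_y/E_s = 0.0025, so compression steel does yield.
M_n = (A_s − A'_s) f_y (d − a/2) + A'_s f_y (d − d') = [2210500 × (760 − 131.345) + 354500 × (760 − 49)] × 10⁻⁶ = 1389.64 + 252.05 = 1641.69 kN·m.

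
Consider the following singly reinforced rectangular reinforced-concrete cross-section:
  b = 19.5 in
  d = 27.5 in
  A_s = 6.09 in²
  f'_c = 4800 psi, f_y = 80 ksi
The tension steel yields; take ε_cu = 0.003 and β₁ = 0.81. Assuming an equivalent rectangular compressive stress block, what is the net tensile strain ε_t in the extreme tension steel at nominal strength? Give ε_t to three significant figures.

ε_t ≈ 0.00791

a = A_s f_y/(0.85 f'_c b) = 6.124 in.
β₁ = 0.81, so c = a/β₁ = 6.124/0.81 = 7.560 in.
From the linear strain diagram with ε_cu = 0.003: ε_t = 0.003 (d − c)/c = 0.003 × (27.5 − 7.560)/7.560 = 0.00791.
Since ε_t ≥ 0.005, the section is tension-controlled.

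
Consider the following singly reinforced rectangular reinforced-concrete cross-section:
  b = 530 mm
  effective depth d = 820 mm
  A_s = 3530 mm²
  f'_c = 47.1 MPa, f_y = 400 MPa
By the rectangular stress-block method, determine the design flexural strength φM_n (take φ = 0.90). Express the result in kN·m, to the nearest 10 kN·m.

φM_n ≈ 1000 kN·m

T = A_s f_y = 3530 × 400 = 1412000 N = 1412 kN.
From C = T: a = T/(0.85 f'_c b) = 1412000/(0.85 × 47.1 × 530) = 66.55 mm.
M_n = T(d − a/2) = 1412 kN × (820 − 33.275) mm = 1110.86 kN·m.
φM_n = 0.90 × 1110.86 = 999.77 kN·m.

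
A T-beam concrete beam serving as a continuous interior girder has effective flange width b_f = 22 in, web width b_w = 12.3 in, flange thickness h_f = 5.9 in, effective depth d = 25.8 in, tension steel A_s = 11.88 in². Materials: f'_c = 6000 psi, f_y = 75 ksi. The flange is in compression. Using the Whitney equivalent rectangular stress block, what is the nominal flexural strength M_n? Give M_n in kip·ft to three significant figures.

Tension: T = A_s f_y = 11.88 × 75 = 891 kips.
Try a within the flange: a = T/(0.85 f'_c b_f) = 891/(0.85 × 6 × 22) = 7.941 in.
a = 7.941 > h_f = 5.9 in: the block extends into the web. Split into flange-overhang and web parts.
C_f = 0.85 f'_c (b_f − b_w) h_f = 0.85 × 6 × (22 − 12.3) × 5.9 = 291.9 kips.
Remaining web compression depth: a_w = (T − C_f)/(0.85 f'_c b_w) = (891 − 291.9)/(0.85 × 6 × 12.3) = 9.550 in.
M_n = C_f(d − h_f/2) + (T − C_f)(d − a_w/2) = 291.9 × (25.8 − 2.95) + 599.1 × (25.8 − 4.775) = 6669.9 + 12596.1 = 19266.0 kip·in.
M_n = 19266.0/12 = 1605.50 kip·ft.

M_n ≈ 1610 kip·ft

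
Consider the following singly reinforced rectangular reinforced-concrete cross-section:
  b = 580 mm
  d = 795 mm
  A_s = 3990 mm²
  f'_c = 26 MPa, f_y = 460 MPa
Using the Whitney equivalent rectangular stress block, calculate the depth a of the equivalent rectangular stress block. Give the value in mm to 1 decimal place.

T = A_s f_y = 3990 × 460 = 1835400 N = 1835.4 kN.
Setting C = 0.85 f'_c a b equal to T: a = 1835400/(0.85 × 26 × 580) = 143.2 mm.

a ≈ 143.2 mm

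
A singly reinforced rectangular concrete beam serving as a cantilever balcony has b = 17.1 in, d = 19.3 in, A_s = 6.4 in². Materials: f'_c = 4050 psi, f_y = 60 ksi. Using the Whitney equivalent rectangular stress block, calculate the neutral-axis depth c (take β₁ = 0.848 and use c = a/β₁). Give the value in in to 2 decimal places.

T = A_s f_y = 6.4 × 60 = 384 kips.
a = T/(0.85 f'_c b) = 384/(0.85 × 4.05 × 17.1) = 6.5232 in.
With β₁ = 0.848, c = a/β₁ = 6.5232/0.848 = 7.69 in.

c ≈ 7.69 in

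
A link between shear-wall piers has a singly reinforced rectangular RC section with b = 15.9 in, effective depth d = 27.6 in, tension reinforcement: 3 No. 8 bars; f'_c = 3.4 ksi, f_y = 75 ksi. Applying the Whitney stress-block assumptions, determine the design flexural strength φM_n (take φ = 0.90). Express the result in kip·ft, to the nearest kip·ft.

A_s = 3 × 0.79 = 2.37 in².
T = A_s f_y = 2.37 × 75 = 177.75 kips.
a = T/(0.85 f'_c b) = 177.75/(0.85 × 3.4 × 15.9) = 3.868 in.
M_n = T(d − a/2) = 177.75 × (27.6 − 1.934) = 4562.1 kip·in = 4562.1/12 = 380.18 kip·ft.
φM_n = 0.90 × 380.18 = 342.16 kip·ft.

φM_n ≈ 342 kip·ft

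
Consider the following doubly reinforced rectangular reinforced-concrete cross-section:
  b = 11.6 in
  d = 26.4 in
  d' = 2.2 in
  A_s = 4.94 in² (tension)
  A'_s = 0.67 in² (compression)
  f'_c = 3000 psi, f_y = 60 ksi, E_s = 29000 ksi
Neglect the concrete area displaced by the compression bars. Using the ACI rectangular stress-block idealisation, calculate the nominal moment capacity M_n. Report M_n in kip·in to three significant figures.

Assume both steels yield.
a = (A_s − A'_s) f_y/(0.85 f'_c b) = (4.94 − 0.67) × 60/(0.85 × 3 × 11.6) = 8.661 in.
c = a/β₁ = 8.661/0.85 = 10.189 in; ε'_s = 0.003(c − d')/c = 0.0024 ≥ ε_y = 0.0021, so the compression steel yields.
M_n = (A_s − A'_s) f_y (d − a/2) + A'_s f_y (d − d') = 256.2 × (26.4 − 4.3305) + 40.2 × (26.4 − 2.2) = 5654.2 + 972.8 = 6627.0 kip·in.

M_n ≈ 6630 kip·in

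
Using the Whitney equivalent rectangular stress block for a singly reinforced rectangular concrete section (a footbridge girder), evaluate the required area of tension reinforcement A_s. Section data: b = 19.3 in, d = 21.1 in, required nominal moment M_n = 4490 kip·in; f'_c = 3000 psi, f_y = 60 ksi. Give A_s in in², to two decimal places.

From M_n = 0.85 f'_c a b (d − a/2):
a = d − √(d² − 2M_n/(0.85 f'_c b)) = 21.1 − √(21.1² − 2 × 4490/(0.85 × 3 × 19.3)) = 4.891 in.
A_s = 0.85 f'_c a b / f_y = 0.85 × 3 × 4.891 × 19.3 / 60 = 4.012 in².

A_s ≈ 4.01 in²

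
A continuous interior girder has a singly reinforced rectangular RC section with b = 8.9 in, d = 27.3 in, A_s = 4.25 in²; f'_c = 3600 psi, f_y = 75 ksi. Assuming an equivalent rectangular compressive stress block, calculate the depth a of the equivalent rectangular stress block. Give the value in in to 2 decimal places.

T = A_s f_y = 4.25 × 75 = 318.75 kips.
a = T/(0.85 f'_c b) = 318.75/(0.85 × 3.6 × 8.9) = 11.70 in.

a ≈ 11.70 in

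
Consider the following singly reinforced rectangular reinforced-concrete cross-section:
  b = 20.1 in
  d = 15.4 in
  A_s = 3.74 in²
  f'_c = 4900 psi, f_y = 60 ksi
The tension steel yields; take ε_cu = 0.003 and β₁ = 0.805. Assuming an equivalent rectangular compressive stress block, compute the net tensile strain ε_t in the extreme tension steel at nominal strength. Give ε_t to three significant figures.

a = A_s f_y/(0.85 f'_c b) = 2.680 in.
β₁ = 0.805, so c = a/β₁ = 2.680/0.805 = 3.329 in.
From the linear strain diagram with ε_cu = 0.003: ε_t = 0.003 (d − c)/c = 0.003 × (15.4 − 3.329)/3.329 = 0.0109.
Since ε_t ≥ 0.005, the section is tension-controlled.

ε_t ≈ 0.0109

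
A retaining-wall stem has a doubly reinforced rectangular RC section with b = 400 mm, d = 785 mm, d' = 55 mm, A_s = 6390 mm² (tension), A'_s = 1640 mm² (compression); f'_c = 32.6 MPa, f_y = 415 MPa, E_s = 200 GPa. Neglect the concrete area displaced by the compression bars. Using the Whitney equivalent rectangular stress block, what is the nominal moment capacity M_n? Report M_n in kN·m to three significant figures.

M_n ≈ 1870 kN·m

Assume both tension and compression steel yield.
Net tension couple steel: A_s − A'_s = 4750 mm².
a = (A_s − A'_s) f_y / (0.85 f'_c b) = 1971250/(0.85 × 32.6 × 400) = 177.85 mm.
c = a/β₁ = 177.85/0.817 = 217.69 mm; ε'_s = 0.003(c − d')/c = 0.0022 ≥ f_y/E_s = 0.0021, so compression steel does yield.
M_n = (A_s − A'_s) f_y (d − a/2) + A'_s f_y (d − d') = [1971250 × (785 − 88.925) + 680600 × (785 − 55)] × 10⁻⁶ = 1372.14 + 496.84 = 1868.98 kN·m.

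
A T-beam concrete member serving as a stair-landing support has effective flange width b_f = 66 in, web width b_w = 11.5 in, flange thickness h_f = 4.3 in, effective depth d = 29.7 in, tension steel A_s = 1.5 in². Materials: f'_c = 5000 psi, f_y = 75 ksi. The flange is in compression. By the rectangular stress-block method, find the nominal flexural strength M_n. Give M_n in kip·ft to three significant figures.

M_n ≈ 277 kip·ft

Tension: T = A_s f_y = 1.5 × 75 = 112.5 kips.
Try a within the flange: a = T/(0.85 f'_c b_f) = 112.5/(0.85 × 5 × 66) = 0.401 in.
Since a = 0.401 ≤ h_f = 4.3 in, the stress block lies entirely in the flange; analyse as a rectangular beam of width b_f.
M_n = T(d − a/2) = 112.5 × (29.7 − 0.2005) = 3318.7 kip·in.
M_n = 3318.7/12 = 276.56 kip·ft.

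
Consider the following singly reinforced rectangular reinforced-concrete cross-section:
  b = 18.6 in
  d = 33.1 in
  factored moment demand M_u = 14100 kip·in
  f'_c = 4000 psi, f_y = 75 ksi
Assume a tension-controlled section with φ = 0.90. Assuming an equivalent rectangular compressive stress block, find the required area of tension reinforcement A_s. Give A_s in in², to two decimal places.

A_s ≈ 7.25 in²

M_n = M_u/φ = 14100/0.90 = 15666.7 kip·in.
From M_n = 0.85 f'_c a b (d − a/2):
a = d − √(d² − 2M_n/(0.85 f'_c b)) = 33.1 − √(33.1² − 2 × 15666.7/(0.85 × 4 × 18.6)) = 8.602 in.
A_s = 0.85 f'_c a b / f_y = 0.85 × 4 × 8.602 × 18.6 / 75 = 7.253 in².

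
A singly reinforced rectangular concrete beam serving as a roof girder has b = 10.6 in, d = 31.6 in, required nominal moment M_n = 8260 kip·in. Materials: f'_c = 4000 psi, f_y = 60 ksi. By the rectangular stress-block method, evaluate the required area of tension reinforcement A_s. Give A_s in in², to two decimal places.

A_s ≈ 5.02 in²

From M_n = 0.85 f'_c a b (d − a/2):
a = d − √(d² − 2M_n/(0.85 f'_c b)) = 31.6 − √(31.6² − 2 × 8260/(0.85 × 4 × 10.6)) = 8.358 in.
A_s = 0.85 f'_c a b / f_y = 0.85 × 4 × 8.358 × 10.6 / 60 = 5.020 in².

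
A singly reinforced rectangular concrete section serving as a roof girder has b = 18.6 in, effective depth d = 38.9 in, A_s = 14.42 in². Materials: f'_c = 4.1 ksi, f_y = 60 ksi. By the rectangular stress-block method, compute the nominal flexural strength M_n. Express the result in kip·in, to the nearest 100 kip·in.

T = A_s f_y = 14.42 × 60 = 865.2 kips.
a = T/(0.85 f'_c b) = 865.2/(0.85 × 4.1 × 18.6) = 13.348 in.
M_n = T(d − a/2) = 865.2 × (38.9 − 6.674) = 27881.9 kip·in.

M_n ≈ 27900 kip·in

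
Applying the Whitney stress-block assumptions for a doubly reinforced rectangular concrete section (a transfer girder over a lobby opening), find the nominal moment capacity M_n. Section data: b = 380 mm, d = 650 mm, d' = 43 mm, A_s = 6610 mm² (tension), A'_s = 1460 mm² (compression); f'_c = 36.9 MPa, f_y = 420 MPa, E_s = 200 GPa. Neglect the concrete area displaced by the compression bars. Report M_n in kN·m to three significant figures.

Assume both tension and compression steel yield.
Net tension couple steel: A_s − A'_s = 5150 mm².
a = (A_s − A'_s) f_y / (0.85 f'_c b) = 2163000/(0.85 × 36.9 × 380) = 181.48 mm.
c = a/β₁ = 181.48/0.786 = 230.89 mm; ε'_s = 0.003(c − d')/c = 0.0024 ≥ f_y/E_s = 0.0021, so compression steel does yield.
M_n = (A_s − A'_s) f_y (d − a/2) + A'_s f_y (d − d') = [2163000 × (650 − 90.74) + 613200 × (650 − 43)] × 10⁻⁶ = 1209.68 + 372.21 = 1581.89 kN·m.

M_n ≈ 1580 kN·m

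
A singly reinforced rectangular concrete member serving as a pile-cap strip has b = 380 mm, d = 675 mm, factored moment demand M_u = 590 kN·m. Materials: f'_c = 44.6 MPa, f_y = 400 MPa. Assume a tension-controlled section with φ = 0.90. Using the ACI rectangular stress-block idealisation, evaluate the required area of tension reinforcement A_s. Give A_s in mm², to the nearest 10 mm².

M_n = M_u/φ = 590/0.90 = 655.556 kN·m.
With M_n = 0.85 f'_c a b (d − a/2), solve the quadratic for a:
a = d − √(d² − 2M_n/(0.85 f'_c b)) = 675 − √(675² − 2 × 655.556×10⁶/(0.85 × 44.6 × 380)) = 71.17 mm.
A_s = 0.85 f'_c a b / f_y = 0.85 × 44.6 × 71.17 × 380 / 400 = 2563.2 mm².

A_s ≈ 2560 mm²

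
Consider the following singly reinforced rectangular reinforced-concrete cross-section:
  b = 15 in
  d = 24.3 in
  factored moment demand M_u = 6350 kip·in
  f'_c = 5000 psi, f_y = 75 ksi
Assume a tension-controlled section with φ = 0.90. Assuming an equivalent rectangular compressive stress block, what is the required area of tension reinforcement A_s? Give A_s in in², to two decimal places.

A_s ≈ 4.32 in²

M_n = M_u/φ = 6350/0.90 = 7055.56 kip·in.
From M_n = 0.85 f'_c a b (d − a/2):
a = d − √(d² − 2M_n/(0.85 f'_c b)) = 24.3 − √(24.3² − 2 × 7055.56/(0.85 × 5 × 15)) = 5.087 in.
A_s = 0.85 f'_c a b / f_y = 0.85 × 5 × 5.087 × 15 / 75 = 4.324 in².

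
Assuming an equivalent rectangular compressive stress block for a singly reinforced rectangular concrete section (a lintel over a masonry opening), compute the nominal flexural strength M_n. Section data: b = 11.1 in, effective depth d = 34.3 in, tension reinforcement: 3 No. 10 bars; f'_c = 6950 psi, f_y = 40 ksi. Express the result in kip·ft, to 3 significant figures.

A_s = 3 × 1.27 = 3.81 in².
T = A_s f_y = 3.81 × 40 = 152.4 kips.
a = T/(0.85 f'_c b) = 152.4/(0.85 × 6.95 × 11.1) = 2.324 in.
M_n = T(d − a/2) = 152.4 × (34.3 − 1.162) = 5050.2 kip·in = 5050.2/12 = 420.85 kip·ft.

M_n ≈ 421 kip·ft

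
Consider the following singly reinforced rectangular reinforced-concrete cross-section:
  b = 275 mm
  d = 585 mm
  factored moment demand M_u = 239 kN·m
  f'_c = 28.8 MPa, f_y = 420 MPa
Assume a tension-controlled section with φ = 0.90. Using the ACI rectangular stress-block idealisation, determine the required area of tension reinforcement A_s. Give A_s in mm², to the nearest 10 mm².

M_n = M_u/φ = 239/0.90 = 265.556 kN·m.
With M_n = 0.85 f'_c a b (d − a/2), solve the quadratic for a:
a = d − √(d² − 2M_n/(0.85 f'_c b)) = 585 − √(585² − 2 × 265.556×10⁶/(0.85 × 28.8 × 275)) = 71.84 mm.
A_s = 0.85 f'_c a b / f_y = 0.85 × 28.8 × 71.84 × 275 / 420 = 1151.5 mm².

A_s ≈ 1150 mm²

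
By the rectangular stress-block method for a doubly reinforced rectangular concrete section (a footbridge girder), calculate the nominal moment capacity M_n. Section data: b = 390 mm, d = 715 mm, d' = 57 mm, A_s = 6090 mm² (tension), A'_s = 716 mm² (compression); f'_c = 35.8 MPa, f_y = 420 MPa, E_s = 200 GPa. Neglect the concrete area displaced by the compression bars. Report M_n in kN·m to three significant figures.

M_n ≈ 1600 kN·m

Assume both tension and compression steel yield.
Net tension couple steel: A_s − A'_s = 5374 mm².
a = (A_s − A'_s) f_y / (0.85 f'_c b) = 2257080/(0.85 × 35.8 × 390) = 190.19 mm.
c = a/β₁ = 190.19/0.794 = 239.53 mm; ε'_s = 0.003(c − d')/c = 0.0023 ≥ f_y/E_s = 0.0021, so compression steel does yield.
M_n = (A_s − A'_s) f_y (d − a/2) + A'_s f_y (d − d') = [2257080 × (715 − 95.095) + 300720 × (715 − 57)] × 10⁻⁶ = 1399.18 + 197.87 = 1597.05 kN·m.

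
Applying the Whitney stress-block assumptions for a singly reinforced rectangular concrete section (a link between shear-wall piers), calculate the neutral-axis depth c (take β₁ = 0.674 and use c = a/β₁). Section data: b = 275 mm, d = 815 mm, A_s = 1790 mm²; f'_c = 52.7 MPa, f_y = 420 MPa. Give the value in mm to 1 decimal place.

T = A_s f_y = 1790 × 420 = 751800 N = 751.8 kN.
Setting C = 0.85 f'_c a b equal to T: a = 751800/(0.85 × 52.7 × 275) = 61.030 mm.
With β₁ = 0.674, c = a/β₁ = 61.030/0.674 = 90.5 mm.

c ≈ 90.5 mm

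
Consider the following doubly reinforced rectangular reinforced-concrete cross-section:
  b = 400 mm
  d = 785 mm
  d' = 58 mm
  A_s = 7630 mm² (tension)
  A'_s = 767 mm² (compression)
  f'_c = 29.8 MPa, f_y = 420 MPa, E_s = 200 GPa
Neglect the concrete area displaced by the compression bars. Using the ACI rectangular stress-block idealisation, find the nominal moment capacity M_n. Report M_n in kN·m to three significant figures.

M_n ≈ 2090 kN·m

Assume both tension and compression steel yield.
Net tension couple steel: A_s − A'_s = 6863 mm².
a = (A_s − A'_s) f_y / (0.85 f'_c b) = 2882460/(0.85 × 29.8 × 400) = 284.49 mm.
c = a/β₁ = 284.49/0.837 = 339.89 mm; ε'_s = 0.003(c − d')/c = 0.0025 ≥ f_y/E_s = 0.0021, so compression steel does yield.
M_n = (A_s − A'_s) f_y (d − a/2) + A'_s f_y (d − d') = [2882460 × (785 − 142.245) + 322140 × (785 − 58)] × 10⁻⁶ = 1852.72 + 234.20 = 2086.92 kN·m.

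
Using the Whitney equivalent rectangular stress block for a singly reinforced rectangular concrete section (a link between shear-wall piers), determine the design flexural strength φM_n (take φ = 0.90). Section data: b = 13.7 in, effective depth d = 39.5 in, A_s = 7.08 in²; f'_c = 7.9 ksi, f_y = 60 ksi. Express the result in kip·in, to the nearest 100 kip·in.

T = A_s f_y = 7.08 × 60 = 424.8 kips.
a = T/(0.85 f'_c b) = 424.8/(0.85 × 7.9 × 13.7) = 4.618 in.
M_n = T(d − a/2) = 424.8 × (39.5 − 2.309) = 15798.7 kip·in.
φM_n = 0.90 × 15798.7 = 14218.8 kip·in.

φM_n ≈ 14200 kip·in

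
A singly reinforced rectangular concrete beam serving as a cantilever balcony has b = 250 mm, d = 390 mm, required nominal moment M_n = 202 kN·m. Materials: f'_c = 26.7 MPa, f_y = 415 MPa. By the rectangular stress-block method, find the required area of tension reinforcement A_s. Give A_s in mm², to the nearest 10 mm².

A_s ≈ 1440 mm²

With M_n = 0.85 f'_c a b (d − a/2), solve the quadratic for a:
a = d − √(d² − 2M_n/(0.85 f'_c b)) = 390 − √(390² − 2 × 202×10⁶/(0.85 × 26.7 × 250)) = 105.58 mm.
A_s = 0.85 f'_c a b / f_y = 0.85 × 26.7 × 105.58 × 250 / 415 = 1443.5 mm².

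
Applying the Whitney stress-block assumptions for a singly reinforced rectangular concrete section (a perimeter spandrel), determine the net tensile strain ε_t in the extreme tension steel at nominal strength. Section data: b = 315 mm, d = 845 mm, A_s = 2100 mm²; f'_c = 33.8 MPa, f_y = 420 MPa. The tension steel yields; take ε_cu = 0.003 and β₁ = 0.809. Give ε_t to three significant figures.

a = A_s f_y/(0.85 f'_c b) = 97.46 mm.
β₁ = 0.809, so c = a/β₁ = 97.46/0.809 = 120.47 mm.
From the linear strain diagram with ε_cu = 0.003: ε_t = 0.003 (d − c)/c = 0.003 × (845 − 120.47)/120.47 = 0.0180.
Since ε_t ≥ 0.005, the section is tension-controlled.

ε_t ≈ 0.0180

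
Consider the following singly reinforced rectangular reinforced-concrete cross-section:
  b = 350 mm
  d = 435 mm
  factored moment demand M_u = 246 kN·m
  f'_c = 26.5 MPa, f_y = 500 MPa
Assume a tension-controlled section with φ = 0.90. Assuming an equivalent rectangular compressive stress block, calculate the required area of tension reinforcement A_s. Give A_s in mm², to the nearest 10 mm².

A_s ≈ 1400 mm²

M_n = M_u/φ = 246/0.90 = 273.333 kN·m.
With M_n = 0.85 f'_c a b (d − a/2), solve the quadratic for a:
a = d − √(d² − 2M_n/(0.85 f'_c b)) = 435 − √(435² − 2 × 273.333×10⁶/(0.85 × 26.5 × 350)) = 88.76 mm.
A_s = 0.85 f'_c a b / f_y = 0.85 × 26.5 × 88.76 × 350 / 500 = 1399.5 mm².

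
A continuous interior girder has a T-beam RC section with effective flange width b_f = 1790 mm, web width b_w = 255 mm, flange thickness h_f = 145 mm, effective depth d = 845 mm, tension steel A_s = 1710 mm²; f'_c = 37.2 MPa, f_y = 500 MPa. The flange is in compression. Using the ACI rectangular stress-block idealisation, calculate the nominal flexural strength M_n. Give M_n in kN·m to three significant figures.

Tension: T = A_s f_y = 1710 × 500 = 855000 N.
Try a within the flange: a = T/(0.85 f'_c b_f) = 855000/(0.85 × 37.2 × 1790) = 15.11 mm.
Since a = 15.11 ≤ h_f = 145 mm, the stress block lies entirely in the flange; analyse as a rectangular beam of width b_f.
M_n = T(d − a/2) = 855000 × (845 − 7.555) = 716.02 × 10⁶ N·mm.
M_n = 716.02 kN·m.

M_n ≈ 716 kN·m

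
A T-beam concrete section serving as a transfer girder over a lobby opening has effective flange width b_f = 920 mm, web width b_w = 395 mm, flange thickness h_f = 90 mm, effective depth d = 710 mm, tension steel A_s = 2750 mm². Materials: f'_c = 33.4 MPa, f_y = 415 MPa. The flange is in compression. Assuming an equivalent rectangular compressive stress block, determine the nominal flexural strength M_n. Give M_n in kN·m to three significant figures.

M_n ≈ 785 kN·m

Tension: T = A_s f_y = 2750 × 415 = 1141250 N.
Try a within the flange: a = T/(0.85 f'_c b_f) = 1141250/(0.85 × 33.4 × 920) = 43.69 mm.
Since a = 43.69 ≤ h_f = 90 mm, the stress block lies entirely in the flange; analyse as a rectangular beam of width b_f.
M_n = T(d − a/2) = 1141250 × (710 − 21.845) = 785.36 × 10⁶ N·mm.
M_n = 785.36 kN·m.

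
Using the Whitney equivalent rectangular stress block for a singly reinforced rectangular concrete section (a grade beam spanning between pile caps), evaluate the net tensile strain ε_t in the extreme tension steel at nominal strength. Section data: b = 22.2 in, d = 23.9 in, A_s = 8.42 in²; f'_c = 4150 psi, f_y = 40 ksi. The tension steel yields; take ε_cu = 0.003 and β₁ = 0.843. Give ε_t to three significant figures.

ε_t ≈ 0.0111

a = A_s f_y/(0.85 f'_c b) = 4.301 in.
β₁ = 0.843, so c = a/β₁ = 4.301/0.843 = 5.102 in.
From the linear strain diagram with ε_cu = 0.003: ε_t = 0.003 (d − c)/c = 0.003 × (23.9 − 5.102)/5.102 = 0.0111.
Since ε_t ≥ 0.005, the section is tension-controlled.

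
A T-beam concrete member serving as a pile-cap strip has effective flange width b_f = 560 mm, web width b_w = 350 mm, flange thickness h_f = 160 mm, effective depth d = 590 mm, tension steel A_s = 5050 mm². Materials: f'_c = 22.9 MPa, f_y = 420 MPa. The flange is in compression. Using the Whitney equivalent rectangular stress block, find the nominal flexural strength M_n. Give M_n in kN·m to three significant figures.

M_n ≈ 1040 kN·m

Tension: T = A_s f_y = 5050 × 420 = 2121000 N.
Try a within the flange: a = T/(0.85 f'_c b_f) = 2121000/(0.85 × 22.9 × 560) = 194.58 mm.
a = 194.58 > h_f = 160 mm: the block extends into the web. Split into flange-overhang and web parts.
C_f = 0.85 f'_c (b_f − b_w) h_f = 0.85 × 22.9 × (560 − 350) × 160 = 654024 N.
Remaining web compression depth: a_w = (T − C_f)/(0.85 f'_c b_w) = (2121000 − 654024)/(0.85 × 22.9 × 350) = 215.33 mm.
M_n = C_f(d − h_f/2) + (T − C_f)(d − a_w/2) = 654024 × (590 − 80) + 1466976 × (590 − 107.665) = 333.55 + 707.57 = 1041.12 × 10⁶ N·mm.
M_n = 1041.12 kN·m.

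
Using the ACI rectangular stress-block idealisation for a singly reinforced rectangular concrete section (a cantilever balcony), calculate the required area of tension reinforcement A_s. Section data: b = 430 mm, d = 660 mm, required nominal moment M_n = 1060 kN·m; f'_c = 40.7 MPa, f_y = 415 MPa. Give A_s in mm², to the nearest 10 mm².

With M_n = 0.85 f'_c a b (d − a/2), solve the quadratic for a:
a = d − √(d² − 2M_n/(0.85 f'_c b)) = 660 − √(660² − 2 × 1060×10⁶/(0.85 × 40.7 × 430)) = 118.62 mm.
A_s = 0.85 f'_c a b / f_y = 0.85 × 40.7 × 118.62 × 430 / 415 = 4252.0 mm².

A_s ≈ 4250 mm²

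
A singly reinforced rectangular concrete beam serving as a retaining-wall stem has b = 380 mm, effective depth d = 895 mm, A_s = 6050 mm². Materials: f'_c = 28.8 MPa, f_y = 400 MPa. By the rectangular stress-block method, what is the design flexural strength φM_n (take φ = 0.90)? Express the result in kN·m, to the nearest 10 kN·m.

T = A_s f_y = 6050 × 400 = 2420000 N = 2420 kN.
From C = T: a = T/(0.85 f'_c b) = 2420000/(0.85 × 28.8 × 380) = 260.15 mm.
M_n = T(d − a/2) = 2420 kN × (895 − 130.075) mm = 1851.12 kN·m.
φM_n = 0.90 × 1851.12 = 1666.01 kN·m.

φM_n ≈ 1670 kN·m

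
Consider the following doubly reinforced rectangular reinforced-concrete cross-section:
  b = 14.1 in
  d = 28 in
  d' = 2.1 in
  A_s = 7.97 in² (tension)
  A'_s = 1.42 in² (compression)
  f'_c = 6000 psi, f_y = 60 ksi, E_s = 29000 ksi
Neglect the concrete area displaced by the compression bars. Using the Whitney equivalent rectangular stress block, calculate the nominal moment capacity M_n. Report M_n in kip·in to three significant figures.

M_n ≈ 12100 kip·in

Assume both steels yield.
a = (A_s − A'_s) f_y/(0.85 f'_c b) = (7.97 − 1.42) × 60/(0.85 × 6 × 14.1) = 5.465 in.
c = a/β₁ = 5.465/0.75 = 7.287 in; ε'_s = 0.003(c − d')/c = 0.0021 ≥ ε_y = 0.0021, so the compression steel yields.
M_n = (A_s − A'_s) f_y (d − a/2) + A'_s f_y (d − d') = 393 × (28 − 2.7325) + 85.2 × (28 − 2.1) = 9930.1 + 2206.7 = 12136.8 kip·in.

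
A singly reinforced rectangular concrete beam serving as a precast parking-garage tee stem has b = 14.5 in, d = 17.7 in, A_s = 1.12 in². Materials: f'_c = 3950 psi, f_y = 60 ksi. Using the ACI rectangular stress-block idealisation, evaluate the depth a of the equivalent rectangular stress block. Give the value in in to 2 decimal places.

T = A_s f_y = 1.12 × 60 = 67.2 kips.
a = T/(0.85 f'_c b) = 67.2/(0.85 × 3.95 × 14.5) = 1.38 in.

a ≈ 1.38 in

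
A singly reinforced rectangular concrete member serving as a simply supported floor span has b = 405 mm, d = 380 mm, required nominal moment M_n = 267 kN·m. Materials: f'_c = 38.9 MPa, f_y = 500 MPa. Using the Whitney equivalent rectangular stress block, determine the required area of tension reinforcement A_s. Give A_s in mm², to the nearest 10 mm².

A_s ≈ 1520 mm²

With M_n = 0.85 f'_c a b (d − a/2), solve the quadratic for a:
a = d − √(d² − 2M_n/(0.85 f'_c b)) = 380 − √(380² − 2 × 267×10⁶/(0.85 × 38.9 × 405)) = 56.70 mm.
A_s = 0.85 f'_c a b / f_y = 0.85 × 38.9 × 56.70 × 405 / 500 = 1518.6 mm².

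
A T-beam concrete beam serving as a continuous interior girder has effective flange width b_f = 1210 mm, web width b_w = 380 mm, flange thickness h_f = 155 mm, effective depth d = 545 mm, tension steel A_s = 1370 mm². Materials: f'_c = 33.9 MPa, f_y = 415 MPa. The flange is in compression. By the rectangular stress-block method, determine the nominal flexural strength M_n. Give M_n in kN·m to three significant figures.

Tension: T = A_s f_y = 1370 × 415 = 568550 N.
Try a within the flange: a = T/(0.85 f'_c b_f) = 568550/(0.85 × 33.9 × 1210) = 16.31 mm.
Since a = 16.31 ≤ h_f = 155 mm, the stress block lies entirely in the flange; analyse as a rectangular beam of width b_f.
M_n = T(d − a/2) = 568550 × (545 − 8.155) = 305.22 × 10⁶ N·mm.
M_n = 305.22 kN·m.

M_n ≈ 305 kN·m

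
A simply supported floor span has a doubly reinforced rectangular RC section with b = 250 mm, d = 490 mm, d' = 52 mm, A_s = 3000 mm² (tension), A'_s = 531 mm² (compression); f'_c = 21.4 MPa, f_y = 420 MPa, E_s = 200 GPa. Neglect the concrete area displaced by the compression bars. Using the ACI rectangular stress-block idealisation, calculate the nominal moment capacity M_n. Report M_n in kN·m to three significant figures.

M_n ≈ 488 kN·m

Assume both tension and compression steel yield.
Net tension couple steel: A_s − A'_s = 2469 mm².
a = (A_s − A'_s) f_y / (0.85 f'_c b) = 1036980/(0.85 × 21.4 × 250) = 228.03 mm.
c = a/β₁ = 228.03/0.85 = 268.27 mm; ε'_s = 0.003(c − d')/c = 0.0024 ≥ f_y/E_s = 0.0021, so compression steel does yield.
M_n = (A_s − A'_s) f_y (d − a/2) + A'_s f_y (d − d') = [1036980 × (490 − 114.015) + 223020 × (490 − 52)] × 10⁻⁶ = 389.89 + 97.68 = 487.57 kN·m.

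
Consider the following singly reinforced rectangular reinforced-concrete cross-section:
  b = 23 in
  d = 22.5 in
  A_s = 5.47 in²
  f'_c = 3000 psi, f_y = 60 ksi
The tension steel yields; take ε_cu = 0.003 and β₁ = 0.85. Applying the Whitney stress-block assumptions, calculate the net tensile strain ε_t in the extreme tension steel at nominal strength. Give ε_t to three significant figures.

ε_t ≈ 0.00725

a = A_s f_y/(0.85 f'_c b) = 5.596 in.
β₁ = 0.85, so c = a/β₁ = 5.596/0.85 = 6.584 in.
From the linear strain diagram with ε_cu = 0.003: ε_t = 0.003 (d − c)/c = 0.003 × (22.5 − 6.584)/6.584 = 0.00725.
Since ε_t ≥ 0.005, the section is tension-controlled.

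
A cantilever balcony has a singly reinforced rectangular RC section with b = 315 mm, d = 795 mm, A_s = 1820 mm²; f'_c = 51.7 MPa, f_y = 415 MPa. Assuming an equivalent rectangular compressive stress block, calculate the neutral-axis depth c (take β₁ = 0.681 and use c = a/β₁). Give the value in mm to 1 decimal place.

T = A_s f_y = 1820 × 415 = 755300 N = 755.3 kN.
Setting C = 0.85 f'_c a b equal to T: a = 755300/(0.85 × 51.7 × 315) = 54.563 mm.
With β₁ = 0.681, c = a/β₁ = 54.563/0.681 = 80.1 mm.

c ≈ 80.1 mm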